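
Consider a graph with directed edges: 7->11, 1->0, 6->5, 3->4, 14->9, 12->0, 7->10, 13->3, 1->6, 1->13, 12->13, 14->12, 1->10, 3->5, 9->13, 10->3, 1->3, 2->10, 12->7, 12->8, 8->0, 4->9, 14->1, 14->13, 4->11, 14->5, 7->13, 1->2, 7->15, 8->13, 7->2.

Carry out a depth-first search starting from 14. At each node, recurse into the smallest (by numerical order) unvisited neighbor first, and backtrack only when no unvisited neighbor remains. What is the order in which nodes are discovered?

Visit 14
14 → 1
1 → 0
1 → 2
2 → 10
10 → 3
3 → 4
4 → 9
9 → 13
4 → 11
3 → 5
1 → 6
14 → 12
12 → 7
7 → 15
12 → 8

14 1 0 2 10 3 4 9 13 11 5 6 12 7 15 8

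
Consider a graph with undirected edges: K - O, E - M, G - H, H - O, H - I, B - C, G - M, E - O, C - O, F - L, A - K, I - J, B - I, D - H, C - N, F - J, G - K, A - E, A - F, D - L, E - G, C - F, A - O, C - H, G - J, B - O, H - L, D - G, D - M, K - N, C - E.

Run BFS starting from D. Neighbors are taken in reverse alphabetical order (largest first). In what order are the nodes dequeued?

D M L H G E F O I C K J A B N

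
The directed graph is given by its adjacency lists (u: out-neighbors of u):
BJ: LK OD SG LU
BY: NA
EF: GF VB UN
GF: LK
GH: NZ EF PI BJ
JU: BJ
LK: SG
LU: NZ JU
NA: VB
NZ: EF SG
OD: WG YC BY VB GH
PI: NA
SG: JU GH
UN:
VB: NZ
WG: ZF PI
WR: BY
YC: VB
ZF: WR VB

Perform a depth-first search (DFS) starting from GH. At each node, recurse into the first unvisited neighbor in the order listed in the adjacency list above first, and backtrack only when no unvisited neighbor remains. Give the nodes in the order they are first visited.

GH NZ EF GF LK SG JU BJ OD WG ZF WR BY NA VB PI YC LU UN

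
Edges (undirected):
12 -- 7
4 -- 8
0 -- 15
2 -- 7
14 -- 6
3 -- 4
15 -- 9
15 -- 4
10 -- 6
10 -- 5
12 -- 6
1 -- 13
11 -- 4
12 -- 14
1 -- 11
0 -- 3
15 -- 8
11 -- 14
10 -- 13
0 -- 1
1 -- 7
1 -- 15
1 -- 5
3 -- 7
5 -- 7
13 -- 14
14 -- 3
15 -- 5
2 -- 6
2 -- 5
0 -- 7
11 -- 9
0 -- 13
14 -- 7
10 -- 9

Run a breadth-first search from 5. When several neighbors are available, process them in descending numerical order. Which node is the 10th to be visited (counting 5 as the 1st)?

0

Visit 5; enqueue 15, 10, 7, 2, 1 → queue [15, 10, 7, 2, 1]
Visit 15; enqueue 9, 8, 4, 0 → queue [10, 7, 2, 1, 9, 8, 4, 0]
Visit 10; enqueue 13, 6 → queue [7, 2, 1, 9, 8, 4, 0, 13, 6]
Visit 7; enqueue 14, 12, 3 → queue [2, 1, 9, 8, 4, 0, 13, 6, 14, 12, 3]
Visit 2 → queue [1, 9, 8, 4, 0, 13, 6, 14, 12, 3]
Visit 1; enqueue 11 → queue [9, 8, 4, 0, 13, 6, 14, 12, 3, 11]
Visit 9 → queue [8, 4, 0, 13, 6, 14, 12, 3, 11]
Visit 8 → queue [4, 0, 13, 6, 14, 12, 3, 11]
Visit 4 → queue [0, 13, 6, 14, 12, 3, 11]
Visit 0 → queue [13, 6, 14, 12, 3, 11]
Visit 13 → queue [6, 14, 12, 3, 11]
Visit 6 → queue [14, 12, 3, 11]
Visit 14 → queue [12, 3, 11]
Visit 12 → queue [3, 11]
Visit 3 → queue [11]
Visit 11 → queue []

Visit order: 5, 15, 10, 7, 2, 1, 9, 8, 4, 0, 13, 6, 14, 12, 3, 11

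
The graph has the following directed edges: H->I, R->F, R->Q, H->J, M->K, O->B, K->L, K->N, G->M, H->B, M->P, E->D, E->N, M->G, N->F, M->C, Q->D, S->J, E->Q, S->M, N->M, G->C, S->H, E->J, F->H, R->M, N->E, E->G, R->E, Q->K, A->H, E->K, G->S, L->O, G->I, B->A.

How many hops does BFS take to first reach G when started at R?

Level 0: R
Level 1: E, F, M, Q
Level 2: C, D, G, H, J, K, N, P
Level 3: B, I, L, S
Level 4: A, O
G first appears at level 2.

2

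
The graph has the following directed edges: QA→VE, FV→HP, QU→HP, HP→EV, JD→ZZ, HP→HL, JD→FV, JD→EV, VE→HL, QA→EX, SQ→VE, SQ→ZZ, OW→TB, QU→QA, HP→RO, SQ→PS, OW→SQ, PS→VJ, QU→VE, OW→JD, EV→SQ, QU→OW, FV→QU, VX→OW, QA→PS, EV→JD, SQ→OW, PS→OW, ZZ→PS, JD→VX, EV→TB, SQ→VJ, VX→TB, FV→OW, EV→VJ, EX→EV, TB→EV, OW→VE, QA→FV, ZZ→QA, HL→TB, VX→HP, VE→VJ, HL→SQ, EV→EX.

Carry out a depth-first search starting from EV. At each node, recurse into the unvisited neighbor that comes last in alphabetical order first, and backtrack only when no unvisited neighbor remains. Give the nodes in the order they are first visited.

EV → VJ → TB → SQ → ZZ → QA → VE → HL → PS → OW → JD → VX → HP → RO → FV → QU → EX

Visit EV
EV → VJ
EV → TB
EV → SQ
SQ → ZZ
ZZ → QA
QA → VE
VE → HL
QA → PS
PS → OW
OW → JD
JD → VX
VX → HP
HP → RO
JD → FV
FV → QU
QA → EX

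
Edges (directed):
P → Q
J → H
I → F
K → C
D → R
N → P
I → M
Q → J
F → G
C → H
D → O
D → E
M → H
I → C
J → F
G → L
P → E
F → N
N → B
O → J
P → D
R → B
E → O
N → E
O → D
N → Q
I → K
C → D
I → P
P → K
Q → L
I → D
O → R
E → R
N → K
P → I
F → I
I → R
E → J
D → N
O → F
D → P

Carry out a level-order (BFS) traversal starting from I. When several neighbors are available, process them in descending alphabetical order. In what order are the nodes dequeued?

I R P M K F D C B Q E H N G O L J

Visit I; enqueue R, P, M, K, F, D, C → queue [R, P, M, K, F, D, C]
Visit R; enqueue B → queue [P, M, K, F, D, C, B]
Visit P; enqueue Q, E → queue [M, K, F, D, C, B, Q, E]
Visit M; enqueue H → queue [K, F, D, C, B, Q, E, H]
Visit K → queue [F, D, C, B, Q, E, H]
Visit F; enqueue N, G → queue [D, C, B, Q, E, H, N, G]
Visit D; enqueue O → queue [C, B, Q, E, H, N, G, O]
Visit C → queue [B, Q, E, H, N, G, O]
Visit B → queue [Q, E, H, N, G, O]
Visit Q; enqueue L, J → queue [E, H, N, G, O, L, J]
Visit E → queue [H, N, G, O, L, J]
Visit H → queue [N, G, O, L, J]
Visit N → queue [G, O, L, J]
Visit G → queue [O, L, J]
Visit O → queue [L, J]
Visit L → queue [J]
Visit J → queue []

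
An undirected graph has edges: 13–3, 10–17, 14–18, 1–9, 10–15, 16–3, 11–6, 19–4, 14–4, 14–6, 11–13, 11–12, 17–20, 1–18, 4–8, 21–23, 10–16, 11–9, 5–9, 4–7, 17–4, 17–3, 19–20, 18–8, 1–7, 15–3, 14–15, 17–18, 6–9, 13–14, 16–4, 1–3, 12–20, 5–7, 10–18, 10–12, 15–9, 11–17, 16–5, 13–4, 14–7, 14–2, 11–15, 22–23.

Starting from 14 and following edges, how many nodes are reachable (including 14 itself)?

20

BFS from 14 visits: 14, 18, 15, 13, 7, 6, 4, 2, 17, 10, 8, 1, 11, 9, 3, 5, 19, 16, 20, 12
Reachable nodes: 20 of 23 total.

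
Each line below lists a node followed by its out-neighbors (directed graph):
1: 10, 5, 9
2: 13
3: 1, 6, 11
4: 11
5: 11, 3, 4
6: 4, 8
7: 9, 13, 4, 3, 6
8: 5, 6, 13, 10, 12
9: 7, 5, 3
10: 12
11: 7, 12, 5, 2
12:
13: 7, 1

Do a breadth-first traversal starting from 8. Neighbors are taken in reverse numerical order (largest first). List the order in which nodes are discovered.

Visit 8; enqueue 13, 12, 10, 6, 5 → queue [13, 12, 10, 6, 5]
Visit 13; enqueue 7, 1 → queue [12, 10, 6, 5, 7, 1]
Visit 12 → queue [10, 6, 5, 7, 1]
Visit 10 → queue [6, 5, 7, 1]
Visit 6; enqueue 4 → queue [5, 7, 1, 4]
Visit 5; enqueue 11, 3 → queue [7, 1, 4, 11, 3]
Visit 7; enqueue 9 → queue [1, 4, 11, 3, 9]
Visit 1 → queue [4, 11, 3, 9]
Visit 4 → queue [11, 3, 9]
Visit 11; enqueue 2 → queue [3, 9, 2]
Visit 3 → queue [9, 2]
Visit 9 → queue [2]
Visit 2 → queue []

8 -> 13 -> 12 -> 10 -> 6 -> 5 -> 7 -> 1 -> 4 -> 11 -> 3 -> 9 -> 2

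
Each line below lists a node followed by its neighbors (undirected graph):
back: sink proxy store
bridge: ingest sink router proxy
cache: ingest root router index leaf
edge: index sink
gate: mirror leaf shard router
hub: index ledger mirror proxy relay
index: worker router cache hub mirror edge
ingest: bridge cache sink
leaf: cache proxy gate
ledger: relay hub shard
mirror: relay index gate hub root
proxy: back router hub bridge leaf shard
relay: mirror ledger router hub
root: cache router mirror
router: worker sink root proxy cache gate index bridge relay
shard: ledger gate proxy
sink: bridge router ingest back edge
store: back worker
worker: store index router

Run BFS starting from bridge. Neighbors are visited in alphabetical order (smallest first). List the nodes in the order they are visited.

Visit bridge; enqueue ingest, proxy, router, sink → queue [ingest, proxy, router, sink]
Visit ingest; enqueue cache → queue [proxy, router, sink, cache]
Visit proxy; enqueue back, hub, leaf, shard → queue [router, sink, cache, back, hub, leaf, shard]
Visit router; enqueue gate, index, relay, root, worker → queue [sink, cache, back, hub, leaf, shard, gate, index, relay, root, worker]
Visit sink; enqueue edge → queue [cache, back, hub, leaf, shard, gate, index, relay, root, worker, edge]
Visit cache → queue [back, hub, leaf, shard, gate, index, relay, root, worker, edge]
Visit back; enqueue store → queue [hub, leaf, shard, gate, index, relay, root, worker, edge, store]
Visit hub; enqueue ledger, mirror → queue [leaf, shard, gate, index, relay, root, worker, edge, store, ledger, mirror]
Visit leaf → queue [shard, gate, index, relay, root, worker, edge, store, ledger, mirror]
Visit shard → queue [gate, index, relay, root, worker, edge, store, ledger, mirror]
Visit gate → queue [index, relay, root, worker, edge, store, ledger, mirror]
Visit index → queue [relay, root, worker, edge, store, ledger, mirror]
Visit relay → queue [root, worker, edge, store, ledger, mirror]
Visit root → queue [worker, edge, store, ledger, mirror]
Visit worker → queue [edge, store, ledger, mirror]
Visit edge → queue [store, ledger, mirror]
Visit store → queue [ledger, mirror]
Visit ledger → queue [mirror]
Visit mirror → queue []

bridge -> ingest -> proxy -> router -> sink -> cache -> back -> hub -> leaf -> shard -> gate -> index -> relay -> root -> worker -> edge -> store -> ledger -> mirror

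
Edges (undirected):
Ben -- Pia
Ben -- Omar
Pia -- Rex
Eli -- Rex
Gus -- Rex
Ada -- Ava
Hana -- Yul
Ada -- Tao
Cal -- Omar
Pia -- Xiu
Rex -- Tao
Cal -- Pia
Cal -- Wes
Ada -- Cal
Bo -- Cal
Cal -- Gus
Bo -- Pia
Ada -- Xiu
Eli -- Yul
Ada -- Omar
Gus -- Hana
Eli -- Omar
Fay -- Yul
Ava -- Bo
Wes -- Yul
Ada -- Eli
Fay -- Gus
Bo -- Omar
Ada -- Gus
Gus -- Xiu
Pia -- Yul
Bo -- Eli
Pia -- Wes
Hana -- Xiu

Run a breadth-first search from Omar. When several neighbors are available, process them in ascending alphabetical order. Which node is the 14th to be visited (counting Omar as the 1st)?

Yul

Visit Omar; enqueue Ada, Ben, Bo, Cal, Eli → queue [Ada, Ben, Bo, Cal, Eli]
Visit Ada; enqueue Ava, Gus, Tao, Xiu → queue [Ben, Bo, Cal, Eli, Ava, Gus, Tao, Xiu]
Visit Ben; enqueue Pia → queue [Bo, Cal, Eli, Ava, Gus, Tao, Xiu, Pia]
Visit Bo → queue [Cal, Eli, Ava, Gus, Tao, Xiu, Pia]
Visit Cal; enqueue Wes → queue [Eli, Ava, Gus, Tao, Xiu, Pia, Wes]
Visit Eli; enqueue Rex, Yul → queue [Ava, Gus, Tao, Xiu, Pia, Wes, Rex, Yul]
Visit Ava → queue [Gus, Tao, Xiu, Pia, Wes, Rex, Yul]
Visit Gus; enqueue Fay, Hana → queue [Tao, Xiu, Pia, Wes, Rex, Yul, Fay, Hana]
Visit Tao → queue [Xiu, Pia, Wes, Rex, Yul, Fay, Hana]
Visit Xiu → queue [Pia, Wes, Rex, Yul, Fay, Hana]
Visit Pia → queue [Wes, Rex, Yul, Fay, Hana]
Visit Wes → queue [Rex, Yul, Fay, Hana]
Visit Rex → queue [Yul, Fay, Hana]
Visit Yul → queue [Fay, Hana]
Visit Fay → queue [Hana]
Visit Hana → queue []

Visit order: Omar, Ada, Ben, Bo, Cal, Eli, Ava, Gus, Tao, Xiu, Pia, Wes, Rex, Yul, Fay, Hana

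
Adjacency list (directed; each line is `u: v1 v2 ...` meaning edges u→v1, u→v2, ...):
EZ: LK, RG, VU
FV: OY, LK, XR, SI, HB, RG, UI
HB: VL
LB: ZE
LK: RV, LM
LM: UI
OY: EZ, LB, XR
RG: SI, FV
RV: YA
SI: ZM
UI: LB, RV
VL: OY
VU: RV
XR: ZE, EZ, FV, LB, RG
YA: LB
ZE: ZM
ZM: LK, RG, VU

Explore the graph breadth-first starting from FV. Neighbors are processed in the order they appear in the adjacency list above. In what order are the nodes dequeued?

FV → OY → LK → XR → SI → HB → RG → UI → EZ → LB → RV → LM → ZE → ZM → VL → VU → YA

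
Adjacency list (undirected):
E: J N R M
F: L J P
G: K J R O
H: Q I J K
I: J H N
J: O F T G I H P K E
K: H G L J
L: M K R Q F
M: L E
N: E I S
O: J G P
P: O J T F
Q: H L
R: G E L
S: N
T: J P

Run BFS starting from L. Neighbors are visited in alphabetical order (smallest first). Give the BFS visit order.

Visit L; enqueue F, K, M, Q, R → queue [F, K, M, Q, R]
Visit F; enqueue J, P → queue [K, M, Q, R, J, P]
Visit K; enqueue G, H → queue [M, Q, R, J, P, G, H]
Visit M; enqueue E → queue [Q, R, J, P, G, H, E]
Visit Q → queue [R, J, P, G, H, E]
Visit R → queue [J, P, G, H, E]
Visit J; enqueue I, O, T → queue [P, G, H, E, I, O, T]
Visit P → queue [G, H, E, I, O, T]
Visit G → queue [H, E, I, O, T]
Visit H → queue [E, I, O, T]
Visit E; enqueue N → queue [I, O, T, N]
Visit I → queue [O, T, N]
Visit O → queue [T, N]
Visit T → queue [N]
Visit N; enqueue S → queue [S]
Visit S → queue []

L, F, K, M, Q, R, J, P, G, H, E, I, O, T, N, S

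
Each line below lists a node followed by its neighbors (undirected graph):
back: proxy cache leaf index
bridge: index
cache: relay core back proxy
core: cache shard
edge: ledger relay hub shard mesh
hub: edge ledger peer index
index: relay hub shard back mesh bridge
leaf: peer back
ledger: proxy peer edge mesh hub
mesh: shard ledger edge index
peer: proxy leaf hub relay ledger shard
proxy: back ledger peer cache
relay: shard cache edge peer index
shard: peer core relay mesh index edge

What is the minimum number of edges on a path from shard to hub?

Level 0: shard
Level 1: core, edge, index, mesh, peer, relay
Level 2: back, bridge, cache, hub, leaf, ledger, proxy
hub first appears at level 2.

2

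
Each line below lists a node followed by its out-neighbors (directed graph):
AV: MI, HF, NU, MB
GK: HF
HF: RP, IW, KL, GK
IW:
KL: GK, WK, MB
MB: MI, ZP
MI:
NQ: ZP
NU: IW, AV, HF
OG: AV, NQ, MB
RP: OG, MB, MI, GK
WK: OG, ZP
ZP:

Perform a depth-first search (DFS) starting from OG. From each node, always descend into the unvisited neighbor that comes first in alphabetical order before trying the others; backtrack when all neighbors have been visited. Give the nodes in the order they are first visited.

OG AV HF GK IW KL MB MI ZP WK RP NU NQ

Visit OG
OG → AV
AV → HF
HF → GK
HF → IW
HF → KL
KL → MB
MB → MI
MB → ZP
KL → WK
HF → RP
AV → NU
OG → NQ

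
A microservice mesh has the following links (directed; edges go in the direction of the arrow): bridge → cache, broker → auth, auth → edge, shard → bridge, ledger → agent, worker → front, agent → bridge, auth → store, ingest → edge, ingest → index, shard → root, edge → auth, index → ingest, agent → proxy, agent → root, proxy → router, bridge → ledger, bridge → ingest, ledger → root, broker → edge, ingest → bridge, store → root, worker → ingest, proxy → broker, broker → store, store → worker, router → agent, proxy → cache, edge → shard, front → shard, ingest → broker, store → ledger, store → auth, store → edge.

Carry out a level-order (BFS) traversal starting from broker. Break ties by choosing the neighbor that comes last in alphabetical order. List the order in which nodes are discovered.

Visit broker; enqueue store, edge, auth → queue [store, edge, auth]
Visit store; enqueue worker, root, ledger → queue [edge, auth, worker, root, ledger]
Visit edge; enqueue shard → queue [auth, worker, root, ledger, shard]
Visit auth → queue [worker, root, ledger, shard]
Visit worker; enqueue ingest, front → queue [root, ledger, shard, ingest, front]
Visit root → queue [ledger, shard, ingest, front]
Visit ledger; enqueue agent → queue [shard, ingest, front, agent]
Visit shard; enqueue bridge → queue [ingest, front, agent, bridge]
Visit ingest; enqueue index → queue [front, agent, bridge, index]
Visit front → queue [agent, bridge, index]
Visit agent; enqueue proxy → queue [bridge, index, proxy]
Visit bridge; enqueue cache → queue [index, proxy, cache]
Visit index → queue [proxy, cache]
Visit proxy; enqueue router → queue [cache, router]
Visit cache → queue [router]
Visit router → queue []

broker store edge auth worker root ledger shard ingest front agent bridge index proxy cache router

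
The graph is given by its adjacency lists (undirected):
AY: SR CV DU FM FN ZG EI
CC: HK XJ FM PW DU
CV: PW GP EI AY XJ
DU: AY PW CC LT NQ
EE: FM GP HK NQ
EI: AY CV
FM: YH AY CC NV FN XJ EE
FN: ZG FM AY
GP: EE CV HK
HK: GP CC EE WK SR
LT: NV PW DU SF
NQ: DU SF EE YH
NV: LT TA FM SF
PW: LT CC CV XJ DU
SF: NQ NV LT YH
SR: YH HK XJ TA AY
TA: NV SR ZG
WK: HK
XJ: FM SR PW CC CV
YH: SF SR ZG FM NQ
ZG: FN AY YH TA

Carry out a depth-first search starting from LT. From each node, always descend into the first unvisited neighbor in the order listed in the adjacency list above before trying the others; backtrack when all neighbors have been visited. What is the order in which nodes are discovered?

LT -> NV -> TA -> SR -> YH -> SF -> NQ -> DU -> AY -> CV -> PW -> CC -> HK -> GP -> EE -> FM -> FN -> ZG -> XJ -> WK -> EI

Visit LT
LT → NV
NV → TA
TA → SR
SR → YH
YH → SF
SF → NQ
NQ → DU
DU → AY
AY → CV
CV → PW
PW → CC
CC → HK
HK → GP
GP → EE
EE → FM
FM → FN
FN → ZG
FM → XJ
HK → WK
CV → EI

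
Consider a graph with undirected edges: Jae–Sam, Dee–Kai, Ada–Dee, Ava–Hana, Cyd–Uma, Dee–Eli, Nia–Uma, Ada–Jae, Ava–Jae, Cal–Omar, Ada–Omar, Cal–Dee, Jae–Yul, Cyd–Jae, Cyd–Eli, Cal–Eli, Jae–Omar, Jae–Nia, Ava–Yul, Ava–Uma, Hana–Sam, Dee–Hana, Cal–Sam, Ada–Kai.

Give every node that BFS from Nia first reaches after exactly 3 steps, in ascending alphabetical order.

Level 0: Nia
Level 1: Jae, Uma
Level 2: Ada, Ava, Cyd, Omar, Sam, Yul
Level 3: Cal, Dee, Eli, Hana, Kai

Cal, Dee, Eli, Hana, Kai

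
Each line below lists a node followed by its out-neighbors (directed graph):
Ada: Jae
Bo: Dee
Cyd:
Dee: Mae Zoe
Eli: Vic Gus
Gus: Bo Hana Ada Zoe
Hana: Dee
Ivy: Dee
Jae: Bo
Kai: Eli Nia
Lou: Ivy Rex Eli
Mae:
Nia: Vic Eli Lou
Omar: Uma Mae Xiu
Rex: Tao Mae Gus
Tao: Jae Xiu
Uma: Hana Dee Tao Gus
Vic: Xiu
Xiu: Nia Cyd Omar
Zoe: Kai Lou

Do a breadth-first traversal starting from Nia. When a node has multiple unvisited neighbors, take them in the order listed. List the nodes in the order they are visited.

Visit Nia; enqueue Vic, Eli, Lou → queue [Vic, Eli, Lou]
Visit Vic; enqueue Xiu → queue [Eli, Lou, Xiu]
Visit Eli; enqueue Gus → queue [Lou, Xiu, Gus]
Visit Lou; enqueue Ivy, Rex → queue [Xiu, Gus, Ivy, Rex]
Visit Xiu; enqueue Cyd, Omar → queue [Gus, Ivy, Rex, Cyd, Omar]
Visit Gus; enqueue Bo, Hana, Ada, Zoe → queue [Ivy, Rex, Cyd, Omar, Bo, Hana, Ada, Zoe]
Visit Ivy; enqueue Dee → queue [Rex, Cyd, Omar, Bo, Hana, Ada, Zoe, Dee]
Visit Rex; enqueue Tao, Mae → queue [Cyd, Omar, Bo, Hana, Ada, Zoe, Dee, Tao, Mae]
Visit Cyd → queue [Omar, Bo, Hana, Ada, Zoe, Dee, Tao, Mae]
Visit Omar; enqueue Uma → queue [Bo, Hana, Ada, Zoe, Dee, Tao, Mae, Uma]
Visit Bo → queue [Hana, Ada, Zoe, Dee, Tao, Mae, Uma]
Visit Hana → queue [Ada, Zoe, Dee, Tao, Mae, Uma]
Visit Ada; enqueue Jae → queue [Zoe, Dee, Tao, Mae, Uma, Jae]
Visit Zoe; enqueue Kai → queue [Dee, Tao, Mae, Uma, Jae, Kai]
Visit Dee → queue [Tao, Mae, Uma, Jae, Kai]
Visit Tao → queue [Mae, Uma, Jae, Kai]
Visit Mae → queue [Uma, Jae, Kai]
Visit Uma → queue [Jae, Kai]
Visit Jae → queue [Kai]
Visit Kai → queue []

Nia Vic Eli Lou Xiu Gus Ivy Rex Cyd Omar Bo Hana Ada Zoe Dee Tao Mae Uma Jae Kai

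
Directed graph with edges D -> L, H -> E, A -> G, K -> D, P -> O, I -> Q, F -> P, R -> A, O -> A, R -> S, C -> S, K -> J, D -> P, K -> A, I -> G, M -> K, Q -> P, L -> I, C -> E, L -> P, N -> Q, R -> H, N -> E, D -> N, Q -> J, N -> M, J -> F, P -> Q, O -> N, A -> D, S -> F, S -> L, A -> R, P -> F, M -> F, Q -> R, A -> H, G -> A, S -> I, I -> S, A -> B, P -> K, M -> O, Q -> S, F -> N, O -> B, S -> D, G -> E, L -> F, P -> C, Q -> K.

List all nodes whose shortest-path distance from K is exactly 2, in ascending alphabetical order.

B, F, G, H, L, N, P, R

Level 0: K
Level 1: A, D, J
Level 2: B, F, G, H, L, N, P, R
Level 3: C, E, I, M, O, Q, S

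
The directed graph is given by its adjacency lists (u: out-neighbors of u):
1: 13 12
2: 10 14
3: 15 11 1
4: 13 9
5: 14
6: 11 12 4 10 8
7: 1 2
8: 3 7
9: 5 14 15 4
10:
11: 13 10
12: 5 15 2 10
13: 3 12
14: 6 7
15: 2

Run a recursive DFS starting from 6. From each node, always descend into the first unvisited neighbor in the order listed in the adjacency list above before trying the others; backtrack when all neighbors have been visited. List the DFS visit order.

Visit 6
6 → 11
11 → 13
13 → 3
3 → 15
15 → 2
2 → 10
2 → 14
14 → 7
7 → 1
1 → 12
12 → 5
6 → 4
4 → 9
6 → 8

6, 11, 13, 3, 15, 2, 10, 14, 7, 1, 12, 5, 4, 9, 8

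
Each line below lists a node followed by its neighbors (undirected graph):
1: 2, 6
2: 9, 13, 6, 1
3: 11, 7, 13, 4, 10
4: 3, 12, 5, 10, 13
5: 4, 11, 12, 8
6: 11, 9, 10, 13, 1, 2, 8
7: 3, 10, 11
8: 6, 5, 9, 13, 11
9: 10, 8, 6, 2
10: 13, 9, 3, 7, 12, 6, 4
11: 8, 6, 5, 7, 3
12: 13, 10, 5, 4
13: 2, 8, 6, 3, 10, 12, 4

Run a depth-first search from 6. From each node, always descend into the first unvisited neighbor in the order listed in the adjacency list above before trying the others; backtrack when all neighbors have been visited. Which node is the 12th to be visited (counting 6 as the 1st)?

1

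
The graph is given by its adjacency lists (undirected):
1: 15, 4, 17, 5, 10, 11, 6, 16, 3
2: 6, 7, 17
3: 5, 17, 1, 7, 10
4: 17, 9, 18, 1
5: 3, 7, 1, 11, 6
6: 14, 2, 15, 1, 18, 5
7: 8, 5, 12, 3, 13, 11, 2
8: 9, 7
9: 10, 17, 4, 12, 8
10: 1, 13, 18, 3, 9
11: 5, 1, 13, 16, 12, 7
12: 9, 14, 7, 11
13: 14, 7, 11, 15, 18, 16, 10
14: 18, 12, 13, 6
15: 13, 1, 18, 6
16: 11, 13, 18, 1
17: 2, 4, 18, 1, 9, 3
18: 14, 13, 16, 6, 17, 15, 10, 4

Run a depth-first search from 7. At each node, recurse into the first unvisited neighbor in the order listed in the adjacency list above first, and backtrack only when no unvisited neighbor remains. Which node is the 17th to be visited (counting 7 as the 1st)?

Visit 7
7 → 8
8 → 9
9 → 10
10 → 1
1 → 15
15 → 13
13 → 14
14 → 18
18 → 16
16 → 11
11 → 5
5 → 3
3 → 17
17 → 2
2 → 6
17 → 4
11 → 12

Visit order: 7, 8, 9, 10, 1, 15, 13, 14, 18, 16, 11, 5, 3, 17, 2, 6, 4, 12

4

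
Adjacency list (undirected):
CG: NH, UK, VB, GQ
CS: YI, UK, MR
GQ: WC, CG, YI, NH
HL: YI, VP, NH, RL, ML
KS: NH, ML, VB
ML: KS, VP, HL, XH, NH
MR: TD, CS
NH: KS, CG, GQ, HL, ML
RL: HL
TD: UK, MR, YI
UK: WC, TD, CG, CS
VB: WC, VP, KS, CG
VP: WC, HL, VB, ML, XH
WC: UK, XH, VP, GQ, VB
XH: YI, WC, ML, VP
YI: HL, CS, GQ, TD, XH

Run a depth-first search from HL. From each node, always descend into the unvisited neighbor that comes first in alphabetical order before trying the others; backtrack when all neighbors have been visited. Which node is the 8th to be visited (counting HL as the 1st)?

Visit HL
HL → ML
ML → KS
KS → NH
NH → CG
CG → GQ
GQ → WC
WC → UK
UK → CS
CS → MR
MR → TD
TD → YI
YI → XH
XH → VP
VP → VB
HL → RL

Visit order: HL, ML, KS, NH, CG, GQ, WC, UK, CS, MR, TD, YI, XH, VP, VB, RL

UK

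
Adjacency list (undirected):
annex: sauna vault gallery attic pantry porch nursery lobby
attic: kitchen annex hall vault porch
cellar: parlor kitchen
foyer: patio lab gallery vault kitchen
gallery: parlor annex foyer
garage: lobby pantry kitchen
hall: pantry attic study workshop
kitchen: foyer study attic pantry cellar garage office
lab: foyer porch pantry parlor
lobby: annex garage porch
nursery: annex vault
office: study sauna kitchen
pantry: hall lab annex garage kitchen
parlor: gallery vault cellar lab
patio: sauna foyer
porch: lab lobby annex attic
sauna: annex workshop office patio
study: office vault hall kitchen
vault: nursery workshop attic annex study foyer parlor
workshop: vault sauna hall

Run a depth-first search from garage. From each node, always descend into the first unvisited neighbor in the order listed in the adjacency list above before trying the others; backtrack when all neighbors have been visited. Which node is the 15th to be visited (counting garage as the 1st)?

hall

Visit garage
garage → lobby
lobby → annex
annex → sauna
sauna → workshop
workshop → vault
vault → nursery
vault → attic
attic → kitchen
kitchen → foyer
foyer → patio
foyer → lab
lab → porch
lab → pantry
pantry → hall
hall → study
study → office
lab → parlor
parlor → gallery
parlor → cellar

Visit order: garage, lobby, annex, sauna, workshop, vault, nursery, attic, kitchen, foyer, patio, lab, porch, pantry, hall, study, office, parlor, gallery, cellar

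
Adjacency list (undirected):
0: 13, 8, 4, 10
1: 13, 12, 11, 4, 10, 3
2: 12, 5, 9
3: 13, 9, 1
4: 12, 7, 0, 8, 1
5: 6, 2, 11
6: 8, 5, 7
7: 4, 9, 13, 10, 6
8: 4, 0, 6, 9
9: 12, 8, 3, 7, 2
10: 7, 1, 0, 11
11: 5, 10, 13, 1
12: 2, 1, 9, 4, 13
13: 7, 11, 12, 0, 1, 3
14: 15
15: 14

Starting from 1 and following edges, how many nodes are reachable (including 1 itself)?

14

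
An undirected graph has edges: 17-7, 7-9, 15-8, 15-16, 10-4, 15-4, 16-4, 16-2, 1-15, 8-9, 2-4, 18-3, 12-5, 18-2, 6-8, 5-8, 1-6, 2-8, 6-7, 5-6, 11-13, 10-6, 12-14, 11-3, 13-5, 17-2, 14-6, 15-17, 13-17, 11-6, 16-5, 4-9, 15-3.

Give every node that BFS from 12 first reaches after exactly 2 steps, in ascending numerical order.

6, 8, 13, 16

Level 0: 12
Level 1: 5, 14
Level 2: 6, 8, 13, 16
Level 3: 1, 2, 4, 7, 9, 10, 11, 15, 17
Level 4: 3, 18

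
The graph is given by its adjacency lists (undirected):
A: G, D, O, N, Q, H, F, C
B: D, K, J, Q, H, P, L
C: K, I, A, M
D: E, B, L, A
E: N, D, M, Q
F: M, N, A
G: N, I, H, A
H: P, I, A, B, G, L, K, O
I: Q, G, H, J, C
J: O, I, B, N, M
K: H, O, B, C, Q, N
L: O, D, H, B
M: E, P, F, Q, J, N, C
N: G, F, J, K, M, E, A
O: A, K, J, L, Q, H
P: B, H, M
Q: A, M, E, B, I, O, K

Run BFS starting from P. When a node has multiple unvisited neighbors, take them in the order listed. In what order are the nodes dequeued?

Visit P; enqueue B, H, M → queue [B, H, M]
Visit B; enqueue D, K, J, Q, L → queue [H, M, D, K, J, Q, L]
Visit H; enqueue I, A, G, O → queue [M, D, K, J, Q, L, I, A, G, O]
Visit M; enqueue E, F, N, C → queue [D, K, J, Q, L, I, A, G, O, E, F, N, C]
Visit D → queue [K, J, Q, L, I, A, G, O, E, F, N, C]
Visit K → queue [J, Q, L, I, A, G, O, E, F, N, C]
Visit J → queue [Q, L, I, A, G, O, E, F, N, C]
Visit Q → queue [L, I, A, G, O, E, F, N, C]
Visit L → queue [I, A, G, O, E, F, N, C]
Visit I → queue [A, G, O, E, F, N, C]
Visit A → queue [G, O, E, F, N, C]
Visit G → queue [O, E, F, N, C]
Visit O → queue [E, F, N, C]
Visit E → queue [F, N, C]
Visit F → queue [N, C]
Visit N → queue [C]
Visit C → queue []

P → B → H → M → D → K → J → Q → L → I → A → G → O → E → F → N → C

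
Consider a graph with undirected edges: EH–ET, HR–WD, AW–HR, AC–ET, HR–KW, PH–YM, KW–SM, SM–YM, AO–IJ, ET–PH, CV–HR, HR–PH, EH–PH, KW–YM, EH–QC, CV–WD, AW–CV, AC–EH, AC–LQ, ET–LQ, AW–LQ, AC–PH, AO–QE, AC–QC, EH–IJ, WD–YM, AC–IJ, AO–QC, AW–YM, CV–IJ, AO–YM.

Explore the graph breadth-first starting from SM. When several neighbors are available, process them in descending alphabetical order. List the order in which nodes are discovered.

SM -> YM -> KW -> WD -> PH -> AW -> AO -> HR -> CV -> ET -> EH -> AC -> LQ -> QE -> QC -> IJ

Visit SM; enqueue YM, KW → queue [YM, KW]
Visit YM; enqueue WD, PH, AW, AO → queue [KW, WD, PH, AW, AO]
Visit KW; enqueue HR → queue [WD, PH, AW, AO, HR]
Visit WD; enqueue CV → queue [PH, AW, AO, HR, CV]
Visit PH; enqueue ET, EH, AC → queue [AW, AO, HR, CV, ET, EH, AC]
Visit AW; enqueue LQ → queue [AO, HR, CV, ET, EH, AC, LQ]
Visit AO; enqueue QE, QC, IJ → queue [HR, CV, ET, EH, AC, LQ, QE, QC, IJ]
Visit HR → queue [CV, ET, EH, AC, LQ, QE, QC, IJ]
Visit CV → queue [ET, EH, AC, LQ, QE, QC, IJ]
Visit ET → queue [EH, AC, LQ, QE, QC, IJ]
Visit EH → queue [AC, LQ, QE, QC, IJ]
Visit AC → queue [LQ, QE, QC, IJ]
Visit LQ → queue [QE, QC, IJ]
Visit QE → queue [QC, IJ]
Visit QC → queue [IJ]
Visit IJ → queue []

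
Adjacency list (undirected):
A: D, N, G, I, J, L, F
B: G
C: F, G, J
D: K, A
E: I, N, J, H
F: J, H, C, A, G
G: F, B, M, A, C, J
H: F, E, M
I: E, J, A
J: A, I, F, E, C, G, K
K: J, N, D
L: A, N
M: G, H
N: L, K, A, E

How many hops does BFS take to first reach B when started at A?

2

Level 0: A
Level 1: D, F, G, I, J, L, N
Level 2: B, C, E, H, K, M
B first appears at level 2.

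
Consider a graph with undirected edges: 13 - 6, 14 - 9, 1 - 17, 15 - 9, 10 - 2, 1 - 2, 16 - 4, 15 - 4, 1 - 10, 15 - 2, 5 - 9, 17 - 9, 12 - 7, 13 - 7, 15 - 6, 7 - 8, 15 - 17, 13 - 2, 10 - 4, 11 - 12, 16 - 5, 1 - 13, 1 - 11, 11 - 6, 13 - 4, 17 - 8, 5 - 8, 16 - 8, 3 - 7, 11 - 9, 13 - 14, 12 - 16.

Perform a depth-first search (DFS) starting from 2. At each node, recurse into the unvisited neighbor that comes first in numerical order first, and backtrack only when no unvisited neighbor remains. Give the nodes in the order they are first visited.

2 -> 1 -> 10 -> 4 -> 13 -> 6 -> 11 -> 9 -> 5 -> 8 -> 7 -> 3 -> 12 -> 16 -> 17 -> 15 -> 14

Visit 2
2 → 1
1 → 10
10 → 4
4 → 13
13 → 6
6 → 11
11 → 9
9 → 5
5 → 8
8 → 7
7 → 3
7 → 12
12 → 16
8 → 17
17 → 15
9 → 14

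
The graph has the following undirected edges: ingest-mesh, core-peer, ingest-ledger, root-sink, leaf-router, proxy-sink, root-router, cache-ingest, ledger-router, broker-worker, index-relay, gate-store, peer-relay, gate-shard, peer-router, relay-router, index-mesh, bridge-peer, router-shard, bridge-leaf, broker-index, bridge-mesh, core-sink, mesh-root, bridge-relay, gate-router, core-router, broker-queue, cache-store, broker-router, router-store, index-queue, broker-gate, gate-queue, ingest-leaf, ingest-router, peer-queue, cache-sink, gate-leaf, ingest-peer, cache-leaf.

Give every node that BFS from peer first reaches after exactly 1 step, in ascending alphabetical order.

bridge, core, ingest, queue, relay, router

Level 0: peer
Level 1: bridge, core, ingest, queue, relay, router
Level 2: broker, cache, gate, index, leaf, ledger, mesh, root, shard, sink, store
Level 3: proxy, worker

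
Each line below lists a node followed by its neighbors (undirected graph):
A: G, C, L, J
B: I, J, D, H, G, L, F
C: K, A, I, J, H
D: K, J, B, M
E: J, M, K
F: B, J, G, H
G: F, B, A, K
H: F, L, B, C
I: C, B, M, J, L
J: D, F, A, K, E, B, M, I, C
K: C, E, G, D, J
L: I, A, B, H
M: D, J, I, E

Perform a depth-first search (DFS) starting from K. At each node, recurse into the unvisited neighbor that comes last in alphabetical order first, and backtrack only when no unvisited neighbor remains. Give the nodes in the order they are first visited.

K, J, M, I, L, H, F, G, B, D, A, C, E

Visit K
K → J
J → M
M → I
I → L
L → H
H → F
F → G
G → B
B → D
G → A
A → C
M → E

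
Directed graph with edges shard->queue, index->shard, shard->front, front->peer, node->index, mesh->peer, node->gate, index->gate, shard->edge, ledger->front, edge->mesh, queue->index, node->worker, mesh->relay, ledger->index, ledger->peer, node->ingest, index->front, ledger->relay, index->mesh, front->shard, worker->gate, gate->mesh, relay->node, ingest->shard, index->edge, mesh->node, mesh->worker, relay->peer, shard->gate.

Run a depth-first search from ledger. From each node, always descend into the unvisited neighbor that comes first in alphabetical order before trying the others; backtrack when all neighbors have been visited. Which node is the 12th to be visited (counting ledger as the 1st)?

relay

Visit ledger
ledger → front
front → peer
front → shard
shard → edge
edge → mesh
mesh → node
node → gate
node → index
node → ingest
node → worker
mesh → relay
shard → queue

Visit order: ledger, front, peer, shard, edge, mesh, node, gate, index, ingest, worker, relay, queue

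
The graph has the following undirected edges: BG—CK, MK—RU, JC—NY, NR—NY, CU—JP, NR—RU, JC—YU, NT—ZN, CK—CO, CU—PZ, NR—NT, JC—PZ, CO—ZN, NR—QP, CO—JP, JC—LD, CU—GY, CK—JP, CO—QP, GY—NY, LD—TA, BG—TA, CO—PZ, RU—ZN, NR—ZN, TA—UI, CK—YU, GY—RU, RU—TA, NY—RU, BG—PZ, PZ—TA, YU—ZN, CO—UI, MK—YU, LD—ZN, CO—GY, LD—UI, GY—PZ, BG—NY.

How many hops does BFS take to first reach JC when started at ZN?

2

Level 0: ZN
Level 1: CO, LD, NR, NT, RU, YU
Level 2: CK, GY, JC, JP, MK, NY, PZ, QP, TA, UI
Level 3: BG, CU
JC first appears at level 2.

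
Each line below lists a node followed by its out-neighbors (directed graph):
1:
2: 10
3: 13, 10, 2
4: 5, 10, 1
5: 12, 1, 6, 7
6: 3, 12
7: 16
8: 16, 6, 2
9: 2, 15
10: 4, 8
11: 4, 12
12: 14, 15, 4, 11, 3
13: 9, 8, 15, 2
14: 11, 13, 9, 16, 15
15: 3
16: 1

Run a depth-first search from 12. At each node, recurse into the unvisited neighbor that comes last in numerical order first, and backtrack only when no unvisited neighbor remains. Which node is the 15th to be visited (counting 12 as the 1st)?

14

Visit 12
12 → 15
15 → 3
3 → 13
13 → 9
9 → 2
2 → 10
10 → 8
8 → 16
16 → 1
8 → 6
10 → 4
4 → 5
5 → 7
12 → 14
14 → 11

Visit order: 12, 15, 3, 13, 9, 2, 10, 8, 16, 1, 6, 4, 5, 7, 14, 11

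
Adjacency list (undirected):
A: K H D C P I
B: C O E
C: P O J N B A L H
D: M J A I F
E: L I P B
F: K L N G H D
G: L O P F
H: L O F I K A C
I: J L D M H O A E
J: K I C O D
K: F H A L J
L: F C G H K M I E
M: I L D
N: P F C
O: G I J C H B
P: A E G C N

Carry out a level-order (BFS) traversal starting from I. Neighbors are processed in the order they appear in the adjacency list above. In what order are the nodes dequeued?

Visit I; enqueue J, L, D, M, H, O, A, E → queue [J, L, D, M, H, O, A, E]
Visit J; enqueue K, C → queue [L, D, M, H, O, A, E, K, C]
Visit L; enqueue F, G → queue [D, M, H, O, A, E, K, C, F, G]
Visit D → queue [M, H, O, A, E, K, C, F, G]
Visit M → queue [H, O, A, E, K, C, F, G]
Visit H → queue [O, A, E, K, C, F, G]
Visit O; enqueue B → queue [A, E, K, C, F, G, B]
Visit A; enqueue P → queue [E, K, C, F, G, B, P]
Visit E → queue [K, C, F, G, B, P]
Visit K → queue [C, F, G, B, P]
Visit C; enqueue N → queue [F, G, B, P, N]
Visit F → queue [G, B, P, N]
Visit G → queue [B, P, N]
Visit B → queue [P, N]
Visit P → queue [N]
Visit N → queue []

I -> J -> L -> D -> M -> H -> O -> A -> E -> K -> C -> F -> G -> B -> P -> N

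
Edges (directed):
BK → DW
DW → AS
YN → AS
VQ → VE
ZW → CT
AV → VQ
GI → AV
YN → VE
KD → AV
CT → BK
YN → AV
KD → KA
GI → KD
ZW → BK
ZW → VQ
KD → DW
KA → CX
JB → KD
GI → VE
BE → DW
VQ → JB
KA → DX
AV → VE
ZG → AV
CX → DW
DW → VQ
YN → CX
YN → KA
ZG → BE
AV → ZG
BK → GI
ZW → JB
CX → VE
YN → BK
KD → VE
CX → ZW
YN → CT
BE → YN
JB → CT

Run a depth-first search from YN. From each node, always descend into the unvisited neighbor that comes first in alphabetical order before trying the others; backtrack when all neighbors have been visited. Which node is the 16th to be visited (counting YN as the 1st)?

ZG

Visit YN
YN → AS
YN → AV
AV → VE
AV → VQ
VQ → JB
JB → CT
CT → BK
BK → DW
BK → GI
GI → KD
KD → KA
KA → CX
CX → ZW
KA → DX
AV → ZG
ZG → BE

Visit order: YN, AS, AV, VE, VQ, JB, CT, BK, DW, GI, KD, KA, CX, ZW, DX, ZG, BE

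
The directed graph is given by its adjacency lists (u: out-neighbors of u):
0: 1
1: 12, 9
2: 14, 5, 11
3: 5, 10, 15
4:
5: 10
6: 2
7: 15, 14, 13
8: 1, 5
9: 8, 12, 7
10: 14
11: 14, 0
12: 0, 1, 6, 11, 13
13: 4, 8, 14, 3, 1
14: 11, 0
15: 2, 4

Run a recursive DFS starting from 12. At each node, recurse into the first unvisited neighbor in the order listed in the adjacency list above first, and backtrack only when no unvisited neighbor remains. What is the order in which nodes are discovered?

12 0 1 9 8 5 10 14 11 7 15 2 4 13 3 6

Visit 12
12 → 0
0 → 1
1 → 9
9 → 8
8 → 5
5 → 10
10 → 14
14 → 11
9 → 7
7 → 15
15 → 2
15 → 4
7 → 13
13 → 3
12 → 6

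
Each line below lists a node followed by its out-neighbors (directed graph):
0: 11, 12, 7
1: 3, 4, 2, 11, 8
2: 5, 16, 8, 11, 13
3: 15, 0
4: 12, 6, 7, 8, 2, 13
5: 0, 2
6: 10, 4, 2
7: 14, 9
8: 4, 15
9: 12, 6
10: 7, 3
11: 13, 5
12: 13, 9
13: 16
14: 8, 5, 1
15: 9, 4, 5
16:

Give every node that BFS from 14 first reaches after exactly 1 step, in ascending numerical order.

Level 0: 14
Level 1: 1, 5, 8
Level 2: 0, 2, 3, 4, 11, 15
Level 3: 6, 7, 9, 12, 13, 16
Level 4: 10

1, 5, 8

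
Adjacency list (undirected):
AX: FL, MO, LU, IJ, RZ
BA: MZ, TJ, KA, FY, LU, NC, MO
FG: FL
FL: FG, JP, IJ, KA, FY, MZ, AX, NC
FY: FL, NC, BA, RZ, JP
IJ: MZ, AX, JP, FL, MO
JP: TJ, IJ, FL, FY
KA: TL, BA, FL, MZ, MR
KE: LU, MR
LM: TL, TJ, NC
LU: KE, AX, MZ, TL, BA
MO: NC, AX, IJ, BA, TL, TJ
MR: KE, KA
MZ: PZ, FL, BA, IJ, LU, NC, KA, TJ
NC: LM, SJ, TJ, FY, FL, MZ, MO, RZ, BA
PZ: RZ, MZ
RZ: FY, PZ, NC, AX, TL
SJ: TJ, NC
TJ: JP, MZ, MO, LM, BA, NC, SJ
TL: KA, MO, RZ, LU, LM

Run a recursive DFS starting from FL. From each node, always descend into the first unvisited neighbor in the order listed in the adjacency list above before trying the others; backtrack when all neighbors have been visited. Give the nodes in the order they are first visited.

Visit FL
FL → FG
FL → JP
JP → TJ
TJ → MZ
MZ → PZ
PZ → RZ
RZ → FY
FY → NC
NC → LM
LM → TL
TL → KA
KA → BA
BA → LU
LU → KE
KE → MR
LU → AX
AX → MO
MO → IJ
NC → SJ

FL → FG → JP → TJ → MZ → PZ → RZ → FY → NC → LM → TL → KA → BA → LU → KE → MR → AX → MO → IJ → SJ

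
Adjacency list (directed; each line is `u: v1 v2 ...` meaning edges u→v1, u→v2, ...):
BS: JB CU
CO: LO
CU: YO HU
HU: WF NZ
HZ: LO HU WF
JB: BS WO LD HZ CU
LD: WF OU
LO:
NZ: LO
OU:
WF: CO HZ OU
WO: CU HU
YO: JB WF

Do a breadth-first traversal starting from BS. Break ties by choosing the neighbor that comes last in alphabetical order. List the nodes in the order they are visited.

BS -> JB -> CU -> WO -> LD -> HZ -> YO -> HU -> WF -> OU -> LO -> NZ -> CO

Visit BS; enqueue JB, CU → queue [JB, CU]
Visit JB; enqueue WO, LD, HZ → queue [CU, WO, LD, HZ]
Visit CU; enqueue YO, HU → queue [WO, LD, HZ, YO, HU]
Visit WO → queue [LD, HZ, YO, HU]
Visit LD; enqueue WF, OU → queue [HZ, YO, HU, WF, OU]
Visit HZ; enqueue LO → queue [YO, HU, WF, OU, LO]
Visit YO → queue [HU, WF, OU, LO]
Visit HU; enqueue NZ → queue [WF, OU, LO, NZ]
Visit WF; enqueue CO → queue [OU, LO, NZ, CO]
Visit OU → queue [LO, NZ, CO]
Visit LO → queue [NZ, CO]
Visit NZ → queue [CO]
Visit CO → queue []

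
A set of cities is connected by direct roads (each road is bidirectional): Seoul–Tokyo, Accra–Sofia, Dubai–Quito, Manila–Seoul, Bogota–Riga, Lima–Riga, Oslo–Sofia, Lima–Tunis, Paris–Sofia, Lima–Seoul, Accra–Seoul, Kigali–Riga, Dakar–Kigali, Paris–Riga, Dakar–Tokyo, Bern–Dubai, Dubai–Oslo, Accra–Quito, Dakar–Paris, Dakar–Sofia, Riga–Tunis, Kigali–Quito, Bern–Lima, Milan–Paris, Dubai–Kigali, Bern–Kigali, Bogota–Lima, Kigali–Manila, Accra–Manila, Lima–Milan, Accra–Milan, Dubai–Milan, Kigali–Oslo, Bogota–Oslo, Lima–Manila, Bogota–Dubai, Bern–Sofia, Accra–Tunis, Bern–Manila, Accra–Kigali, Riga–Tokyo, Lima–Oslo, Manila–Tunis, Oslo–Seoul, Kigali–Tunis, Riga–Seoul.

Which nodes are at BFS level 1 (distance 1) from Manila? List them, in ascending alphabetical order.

Accra, Bern, Kigali, Lima, Seoul, Tunis

Level 0: Manila
Level 1: Accra, Bern, Kigali, Lima, Seoul, Tunis
Level 2: Bogota, Dakar, Dubai, Milan, Oslo, Quito, Riga, Sofia, Tokyo
Level 3: Paris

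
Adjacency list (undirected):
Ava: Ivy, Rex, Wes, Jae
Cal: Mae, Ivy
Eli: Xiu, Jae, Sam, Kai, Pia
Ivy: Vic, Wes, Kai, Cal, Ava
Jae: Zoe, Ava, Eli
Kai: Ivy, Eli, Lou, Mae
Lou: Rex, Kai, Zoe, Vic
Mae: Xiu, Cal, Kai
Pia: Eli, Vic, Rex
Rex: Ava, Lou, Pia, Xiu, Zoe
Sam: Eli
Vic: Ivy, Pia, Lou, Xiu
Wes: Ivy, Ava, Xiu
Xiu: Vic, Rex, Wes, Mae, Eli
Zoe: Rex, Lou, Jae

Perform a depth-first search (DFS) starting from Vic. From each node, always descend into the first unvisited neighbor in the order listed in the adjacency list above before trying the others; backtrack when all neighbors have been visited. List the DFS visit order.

Visit Vic
Vic → Ivy
Ivy → Wes
Wes → Ava
Ava → Rex
Rex → Lou
Lou → Kai
Kai → Eli
Eli → Xiu
Xiu → Mae
Mae → Cal
Eli → Jae
Jae → Zoe
Eli → Sam
Eli → Pia

Vic -> Ivy -> Wes -> Ava -> Rex -> Lou -> Kai -> Eli -> Xiu -> Mae -> Cal -> Jae -> Zoe -> Sam -> Pia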